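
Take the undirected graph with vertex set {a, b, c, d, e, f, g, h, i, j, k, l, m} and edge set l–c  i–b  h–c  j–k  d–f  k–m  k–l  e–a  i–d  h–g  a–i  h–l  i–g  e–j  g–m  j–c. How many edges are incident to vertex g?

Neighbors of g: h, i, m.

3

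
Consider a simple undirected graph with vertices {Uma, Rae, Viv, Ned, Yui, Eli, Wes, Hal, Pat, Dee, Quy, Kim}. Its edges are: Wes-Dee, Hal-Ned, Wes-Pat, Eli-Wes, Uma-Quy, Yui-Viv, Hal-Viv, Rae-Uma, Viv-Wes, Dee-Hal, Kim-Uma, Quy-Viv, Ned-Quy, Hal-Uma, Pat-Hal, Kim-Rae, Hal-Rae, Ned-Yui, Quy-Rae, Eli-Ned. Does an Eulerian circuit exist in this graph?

Degrees: Uma:4, Rae:4, Viv:4, Ned:4, Yui:2, Eli:2, Wes:4, Hal:6, Pat:2, Dee:2, Quy:4, Kim:2
All degrees are even and the non-isolated vertices are connected — an Eulerian circuit exists.

Yes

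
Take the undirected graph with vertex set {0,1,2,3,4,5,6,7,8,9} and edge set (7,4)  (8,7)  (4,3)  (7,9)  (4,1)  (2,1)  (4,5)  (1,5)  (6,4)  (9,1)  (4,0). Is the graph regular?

Degrees: 0:1, 1:4, 2:1, 3:1, 4:6, 5:2, 6:1, 7:3, 8:1, 9:2
Degrees are not all equal (e.g. deg(0)=1 but deg(4)=6); not regular.

No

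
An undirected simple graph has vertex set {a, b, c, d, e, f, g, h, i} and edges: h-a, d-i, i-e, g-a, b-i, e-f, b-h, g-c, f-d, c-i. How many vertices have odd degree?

Degrees: a:2, b:2, c:2, d:2, e:2, f:2, g:2, h:2, i:4
Odd-degree vertices: none.

0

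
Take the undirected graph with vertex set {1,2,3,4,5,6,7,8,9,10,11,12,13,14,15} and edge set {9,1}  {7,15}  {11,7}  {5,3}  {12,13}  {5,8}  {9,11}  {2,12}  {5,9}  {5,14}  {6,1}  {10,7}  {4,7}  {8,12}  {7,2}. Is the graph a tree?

|V| = 15, |E| = 15.
A tree on 15 vertices has exactly 14 edges; this graph has 15, so it contains a cycle and is not a tree.

No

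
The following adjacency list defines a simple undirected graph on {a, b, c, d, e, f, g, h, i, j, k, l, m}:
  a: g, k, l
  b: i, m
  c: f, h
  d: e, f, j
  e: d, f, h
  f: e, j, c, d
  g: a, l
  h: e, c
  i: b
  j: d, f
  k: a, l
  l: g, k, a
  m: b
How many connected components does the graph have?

3

Component: {b, i, m}
Component: {a, g, k, l}
Component: {c, d, e, f, h, j}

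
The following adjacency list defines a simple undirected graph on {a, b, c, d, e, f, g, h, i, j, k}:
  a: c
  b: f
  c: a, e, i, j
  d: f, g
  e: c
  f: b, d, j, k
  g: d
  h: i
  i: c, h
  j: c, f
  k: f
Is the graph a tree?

The graph has 11 vertices and 10 edges.
Connected and |E| = |V| - 1, which characterizes a tree.

Yes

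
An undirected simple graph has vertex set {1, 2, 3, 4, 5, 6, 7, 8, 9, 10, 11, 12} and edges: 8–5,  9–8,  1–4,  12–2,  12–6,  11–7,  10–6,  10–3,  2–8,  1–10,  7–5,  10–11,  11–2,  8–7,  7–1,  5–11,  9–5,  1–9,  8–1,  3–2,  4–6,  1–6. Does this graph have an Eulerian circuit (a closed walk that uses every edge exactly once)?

Degrees: 1:6, 2:4, 3:2, 4:2, 5:4, 6:4, 7:4, 8:5, 9:3, 10:4, 11:4, 12:2
8, 9 have odd degree; an Eulerian circuit needs every degree to be even, so none exists.

No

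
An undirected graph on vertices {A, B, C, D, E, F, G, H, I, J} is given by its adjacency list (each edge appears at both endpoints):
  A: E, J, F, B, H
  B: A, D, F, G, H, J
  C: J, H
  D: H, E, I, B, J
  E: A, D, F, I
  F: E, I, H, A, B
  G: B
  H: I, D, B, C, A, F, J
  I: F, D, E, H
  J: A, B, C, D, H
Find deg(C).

2

Neighbors of C: H, J.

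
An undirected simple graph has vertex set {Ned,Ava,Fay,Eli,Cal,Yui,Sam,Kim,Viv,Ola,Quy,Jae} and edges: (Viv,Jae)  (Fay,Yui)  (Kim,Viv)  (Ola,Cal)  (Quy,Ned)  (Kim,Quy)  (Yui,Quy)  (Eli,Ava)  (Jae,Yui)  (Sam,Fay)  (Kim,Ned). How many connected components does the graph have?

3

Component: {Ava, Eli}
Component: {Cal, Ola}
Component: {Ned, Fay, Yui, Sam, Kim, Viv, Quy, Jae}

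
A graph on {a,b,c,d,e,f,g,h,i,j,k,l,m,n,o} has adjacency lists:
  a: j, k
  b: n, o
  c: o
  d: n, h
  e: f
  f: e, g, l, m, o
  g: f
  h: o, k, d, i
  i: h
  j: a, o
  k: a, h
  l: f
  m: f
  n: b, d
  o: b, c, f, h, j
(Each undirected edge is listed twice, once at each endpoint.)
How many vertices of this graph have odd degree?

Degrees: a:2, b:2, c:1, d:2, e:1, f:5, g:1, h:4, i:1, j:2, k:2, l:1, m:1, n:2, o:5
Odd-degree vertices: c, e, f, g, i, l, m, o.

8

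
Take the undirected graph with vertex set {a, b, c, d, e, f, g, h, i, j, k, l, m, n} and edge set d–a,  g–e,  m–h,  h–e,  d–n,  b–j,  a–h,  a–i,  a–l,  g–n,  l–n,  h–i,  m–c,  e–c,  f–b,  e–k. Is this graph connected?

No

Component: {b, f, j}
Component: {a, c, d, e, g, h, i, k, l, m, n}
No edge joins these 2 groups, so the graph is disconnected.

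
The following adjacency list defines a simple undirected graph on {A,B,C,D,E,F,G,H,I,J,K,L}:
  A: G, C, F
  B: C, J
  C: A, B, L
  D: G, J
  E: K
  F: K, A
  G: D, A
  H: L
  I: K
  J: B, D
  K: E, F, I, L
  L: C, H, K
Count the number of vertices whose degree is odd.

6

Degrees: A:3, B:2, C:3, D:2, E:1, F:2, G:2, H:1, I:1, J:2, K:4, L:3
Odd-degree vertices: A, C, E, H, I, L.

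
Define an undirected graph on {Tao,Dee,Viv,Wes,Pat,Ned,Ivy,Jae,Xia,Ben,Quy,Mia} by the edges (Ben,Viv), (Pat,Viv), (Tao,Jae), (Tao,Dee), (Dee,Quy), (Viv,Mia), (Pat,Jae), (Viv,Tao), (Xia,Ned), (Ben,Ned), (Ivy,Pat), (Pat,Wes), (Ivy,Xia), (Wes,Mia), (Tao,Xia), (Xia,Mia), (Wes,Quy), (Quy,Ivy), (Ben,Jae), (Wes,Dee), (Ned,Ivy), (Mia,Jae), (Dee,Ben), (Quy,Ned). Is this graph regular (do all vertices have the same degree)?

Degrees: Tao:4, Dee:4, Viv:4, Wes:4, Pat:4, Ned:4, Ivy:4, Jae:4, Xia:4, Ben:4, Quy:4, Mia:4
Every vertex has degree 4, so the graph is 4-regular.

Yes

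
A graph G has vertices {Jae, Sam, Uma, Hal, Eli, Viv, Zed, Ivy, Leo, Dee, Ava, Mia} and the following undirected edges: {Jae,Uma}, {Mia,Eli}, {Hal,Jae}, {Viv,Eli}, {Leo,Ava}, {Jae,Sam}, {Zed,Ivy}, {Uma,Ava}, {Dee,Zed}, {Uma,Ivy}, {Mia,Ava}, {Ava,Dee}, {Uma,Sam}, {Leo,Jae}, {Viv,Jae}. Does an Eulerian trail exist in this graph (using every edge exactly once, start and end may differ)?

Yes

Degrees: Jae:5, Sam:2, Uma:4, Hal:1, Eli:2, Viv:2, Zed:2, Ivy:2, Leo:2, Dee:2, Ava:4, Mia:2
Odd-degree vertices: Jae, Hal (2 total).
The non-isolated vertices are connected and exactly 2 have odd degree, so an Eulerian trail exists (from Jae to Hal).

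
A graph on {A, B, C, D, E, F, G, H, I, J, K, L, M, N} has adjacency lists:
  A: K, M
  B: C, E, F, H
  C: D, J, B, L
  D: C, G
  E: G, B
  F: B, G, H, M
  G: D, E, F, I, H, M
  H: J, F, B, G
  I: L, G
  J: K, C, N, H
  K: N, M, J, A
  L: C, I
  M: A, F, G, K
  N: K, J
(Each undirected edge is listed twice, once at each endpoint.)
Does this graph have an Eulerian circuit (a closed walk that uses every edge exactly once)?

Yes

Degrees: A:2, B:4, C:4, D:2, E:2, F:4, G:6, H:4, I:2, J:4, K:4, L:2, M:4, N:2
All degrees are even and the non-isolated vertices are connected — an Eulerian circuit exists.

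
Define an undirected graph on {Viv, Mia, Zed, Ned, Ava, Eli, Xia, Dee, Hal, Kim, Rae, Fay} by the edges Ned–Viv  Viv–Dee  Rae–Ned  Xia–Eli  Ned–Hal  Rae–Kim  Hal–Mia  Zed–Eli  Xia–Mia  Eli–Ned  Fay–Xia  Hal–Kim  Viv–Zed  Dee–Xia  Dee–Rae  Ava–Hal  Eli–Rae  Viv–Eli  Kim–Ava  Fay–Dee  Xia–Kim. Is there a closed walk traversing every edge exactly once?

No

Degrees: Viv:4, Mia:2, Zed:2, Ned:4, Ava:2, Eli:5, Xia:5, Dee:4, Hal:4, Kim:4, Rae:4, Fay:2
Vertices with odd degree: Eli, Xia. An Eulerian circuit requires all degrees even.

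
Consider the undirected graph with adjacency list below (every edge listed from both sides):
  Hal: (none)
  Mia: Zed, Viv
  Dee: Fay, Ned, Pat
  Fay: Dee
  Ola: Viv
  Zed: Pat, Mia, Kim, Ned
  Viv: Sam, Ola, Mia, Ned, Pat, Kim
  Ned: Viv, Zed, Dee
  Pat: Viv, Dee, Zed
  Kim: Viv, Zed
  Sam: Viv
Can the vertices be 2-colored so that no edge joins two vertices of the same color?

Partition the vertices as {Hal, Dee, Zed, Viv} vs {Mia, Fay, Ola, Ned, Pat, Kim, Sam}. Each listed edge has one endpoint in each part, so the graph is bipartite.

Yes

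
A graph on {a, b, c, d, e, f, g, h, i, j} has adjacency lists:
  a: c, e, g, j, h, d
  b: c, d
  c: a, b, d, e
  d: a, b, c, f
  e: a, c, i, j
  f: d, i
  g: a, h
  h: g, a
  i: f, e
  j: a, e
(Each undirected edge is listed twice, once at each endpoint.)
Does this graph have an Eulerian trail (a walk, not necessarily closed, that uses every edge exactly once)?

Yes

Degrees: a:6, b:2, c:4, d:4, e:4, f:2, g:2, h:2, i:2, j:2
Odd-degree vertices: none (0 total).
The non-isolated vertices are connected and exactly 0 have odd degree, so an Eulerian trail exists.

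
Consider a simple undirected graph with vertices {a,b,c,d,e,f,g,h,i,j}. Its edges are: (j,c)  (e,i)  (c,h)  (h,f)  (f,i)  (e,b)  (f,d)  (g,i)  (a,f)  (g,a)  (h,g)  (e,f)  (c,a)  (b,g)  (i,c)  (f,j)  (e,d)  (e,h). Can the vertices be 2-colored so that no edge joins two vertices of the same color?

The cycle f-d-e-f has length 3, which is odd, so the graph is not bipartite.

No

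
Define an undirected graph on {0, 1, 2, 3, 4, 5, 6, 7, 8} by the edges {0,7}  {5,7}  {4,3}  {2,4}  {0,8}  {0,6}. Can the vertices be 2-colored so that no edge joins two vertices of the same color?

Yes

A valid 2-coloring puts {1, 4, 6, 7, 8} on one side and {0, 2, 3, 5} on the other; every edge crosses between the two sides.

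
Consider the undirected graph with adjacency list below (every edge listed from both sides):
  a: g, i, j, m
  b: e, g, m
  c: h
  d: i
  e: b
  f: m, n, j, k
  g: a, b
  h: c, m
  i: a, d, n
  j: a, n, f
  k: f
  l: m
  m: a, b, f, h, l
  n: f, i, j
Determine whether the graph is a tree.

No

The graph has 14 vertices and 17 edges.
Connected but with 17 > 13 edges, so it has a cycle and is not a tree.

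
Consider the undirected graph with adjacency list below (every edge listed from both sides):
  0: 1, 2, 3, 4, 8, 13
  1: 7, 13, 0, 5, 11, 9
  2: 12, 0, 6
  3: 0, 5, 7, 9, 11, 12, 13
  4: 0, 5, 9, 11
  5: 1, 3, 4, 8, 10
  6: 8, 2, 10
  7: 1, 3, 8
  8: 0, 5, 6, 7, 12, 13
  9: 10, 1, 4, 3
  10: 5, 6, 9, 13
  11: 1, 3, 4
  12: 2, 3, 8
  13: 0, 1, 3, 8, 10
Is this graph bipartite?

No

The cycle 1-0-13-1 has length 3, which is odd, so the graph is not bipartite.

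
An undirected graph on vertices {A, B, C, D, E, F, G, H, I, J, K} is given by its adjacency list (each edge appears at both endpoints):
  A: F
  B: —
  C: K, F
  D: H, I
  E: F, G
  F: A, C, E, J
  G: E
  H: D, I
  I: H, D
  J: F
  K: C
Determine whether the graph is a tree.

The graph has 11 vertices and 9 edges.
It splits into 3 components, so it cannot be a tree.

No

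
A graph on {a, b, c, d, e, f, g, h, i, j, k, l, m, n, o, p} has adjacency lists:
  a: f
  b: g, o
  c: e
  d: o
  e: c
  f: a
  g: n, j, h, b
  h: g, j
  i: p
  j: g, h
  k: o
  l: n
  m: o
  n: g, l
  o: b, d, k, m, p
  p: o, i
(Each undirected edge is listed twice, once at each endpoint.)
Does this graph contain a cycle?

|V| = 16, |E| = 14, number of components = 3.
One cycle is g-j-h-g.

Yes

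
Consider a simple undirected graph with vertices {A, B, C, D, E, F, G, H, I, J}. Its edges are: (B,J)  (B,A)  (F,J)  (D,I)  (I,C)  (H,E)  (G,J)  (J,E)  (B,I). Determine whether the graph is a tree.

The graph has 10 vertices and 9 edges.
It is connected with exactly 9 edges, hence acyclic — it is a tree.

Yes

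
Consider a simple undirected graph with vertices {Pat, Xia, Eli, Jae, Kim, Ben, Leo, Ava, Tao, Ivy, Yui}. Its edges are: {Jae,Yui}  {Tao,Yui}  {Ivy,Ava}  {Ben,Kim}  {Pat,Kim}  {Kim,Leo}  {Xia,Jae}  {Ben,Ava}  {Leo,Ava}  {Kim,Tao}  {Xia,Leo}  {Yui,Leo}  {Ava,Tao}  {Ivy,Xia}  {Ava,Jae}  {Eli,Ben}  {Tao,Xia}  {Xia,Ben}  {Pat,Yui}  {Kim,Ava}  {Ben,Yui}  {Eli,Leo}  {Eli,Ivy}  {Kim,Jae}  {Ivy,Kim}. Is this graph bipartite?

No

Kim-Ava-Ben-Kim is an odd cycle (length 3), and a bipartite graph can contain only even cycles.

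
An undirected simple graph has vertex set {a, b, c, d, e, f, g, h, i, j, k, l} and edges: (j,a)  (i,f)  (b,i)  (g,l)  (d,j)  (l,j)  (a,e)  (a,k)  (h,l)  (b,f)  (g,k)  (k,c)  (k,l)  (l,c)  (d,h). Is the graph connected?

Component: {b, f, i}
Component: {a, c, d, e, g, h, j, k, l}
There are 2 separate components, so the graph is not connected.

No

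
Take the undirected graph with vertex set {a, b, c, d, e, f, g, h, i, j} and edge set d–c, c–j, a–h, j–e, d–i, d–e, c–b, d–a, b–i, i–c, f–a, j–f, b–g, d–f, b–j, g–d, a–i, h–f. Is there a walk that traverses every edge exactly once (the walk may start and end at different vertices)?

Degrees: a:4, b:4, c:4, d:6, e:2, f:4, g:2, h:2, i:4, j:4
Odd-degree vertices: none (0 total).
With 0 odd-degree vertices and all edges in one connected piece, an Eulerian trail exists.

Yes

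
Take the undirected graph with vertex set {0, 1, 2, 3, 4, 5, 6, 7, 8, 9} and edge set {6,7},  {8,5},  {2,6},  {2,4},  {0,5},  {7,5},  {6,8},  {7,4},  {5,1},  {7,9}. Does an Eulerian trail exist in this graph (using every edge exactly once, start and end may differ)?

Degrees: 0:1, 1:1, 2:2, 3:0, 4:2, 5:4, 6:3, 7:4, 8:2, 9:1
Odd-degree vertices: 0, 1, 6, 9 (4 total).
An Eulerian trail requires 0 or 2 odd-degree vertices; here there are 4.

No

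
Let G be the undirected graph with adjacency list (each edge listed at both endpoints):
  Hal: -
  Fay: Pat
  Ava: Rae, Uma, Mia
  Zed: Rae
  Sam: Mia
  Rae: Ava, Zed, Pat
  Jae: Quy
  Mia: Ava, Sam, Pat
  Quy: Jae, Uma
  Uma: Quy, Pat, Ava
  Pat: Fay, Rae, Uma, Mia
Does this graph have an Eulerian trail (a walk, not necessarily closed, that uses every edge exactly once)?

Degrees: Hal:0, Fay:1, Ava:3, Zed:1, Sam:1, Rae:3, Jae:1, Mia:3, Quy:2, Uma:3, Pat:4
Odd-degree vertices: Fay, Ava, Zed, Sam, Rae, Jae, Mia, Uma (8 total).
An Eulerian trail requires 0 or 2 odd-degree vertices; here there are 8.

No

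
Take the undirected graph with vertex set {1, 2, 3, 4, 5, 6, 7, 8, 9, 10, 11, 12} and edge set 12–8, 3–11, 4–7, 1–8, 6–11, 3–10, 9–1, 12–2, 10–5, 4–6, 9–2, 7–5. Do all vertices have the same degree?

Degrees: 1:2, 2:2, 3:2, 4:2, 5:2, 6:2, 7:2, 8:2, 9:2, 10:2, 11:2, 12:2
Every vertex has degree 2, so the graph is 2-regular.

Yes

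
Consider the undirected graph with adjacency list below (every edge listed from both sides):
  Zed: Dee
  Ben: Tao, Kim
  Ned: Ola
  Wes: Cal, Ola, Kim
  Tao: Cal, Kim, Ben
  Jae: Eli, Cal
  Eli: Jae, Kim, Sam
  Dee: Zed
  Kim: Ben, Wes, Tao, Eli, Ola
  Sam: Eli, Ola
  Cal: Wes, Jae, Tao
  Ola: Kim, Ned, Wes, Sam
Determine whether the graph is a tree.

|V| = 12, |E| = 15.
It splits into 2 components, so it cannot be a tree.

No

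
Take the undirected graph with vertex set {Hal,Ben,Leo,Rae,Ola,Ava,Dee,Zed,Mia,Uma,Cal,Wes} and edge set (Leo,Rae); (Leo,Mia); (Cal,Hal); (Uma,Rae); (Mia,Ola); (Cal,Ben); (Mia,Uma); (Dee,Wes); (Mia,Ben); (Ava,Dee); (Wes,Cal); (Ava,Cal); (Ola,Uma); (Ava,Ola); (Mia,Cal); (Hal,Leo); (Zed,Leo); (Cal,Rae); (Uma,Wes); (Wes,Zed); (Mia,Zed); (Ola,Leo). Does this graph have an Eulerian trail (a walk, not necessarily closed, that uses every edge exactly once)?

Degrees: Hal:2, Ben:2, Leo:5, Rae:3, Ola:4, Ava:3, Dee:2, Zed:3, Mia:6, Uma:4, Cal:6, Wes:4
Odd-degree vertices: Leo, Rae, Ava, Zed (4 total).
With 4 odd-degree vertices (more than two), no single trail can use every edge.

No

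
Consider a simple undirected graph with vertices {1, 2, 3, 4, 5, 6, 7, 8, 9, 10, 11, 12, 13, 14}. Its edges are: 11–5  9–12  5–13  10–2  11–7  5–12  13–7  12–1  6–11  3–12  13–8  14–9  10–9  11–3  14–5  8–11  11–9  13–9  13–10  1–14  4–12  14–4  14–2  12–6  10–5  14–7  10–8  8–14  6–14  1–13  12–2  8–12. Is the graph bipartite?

The cycle 8-10-13-8 has length 3, which is odd, so the graph is not bipartite.

No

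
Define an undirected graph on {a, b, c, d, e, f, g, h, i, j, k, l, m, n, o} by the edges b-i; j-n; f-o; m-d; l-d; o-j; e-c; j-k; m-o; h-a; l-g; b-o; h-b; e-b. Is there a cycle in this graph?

|V| = 15, |E| = 14, number of components = 1.
A forest on 15 vertices with 1 component has exactly 14 edges, which matches — so no cycle.

No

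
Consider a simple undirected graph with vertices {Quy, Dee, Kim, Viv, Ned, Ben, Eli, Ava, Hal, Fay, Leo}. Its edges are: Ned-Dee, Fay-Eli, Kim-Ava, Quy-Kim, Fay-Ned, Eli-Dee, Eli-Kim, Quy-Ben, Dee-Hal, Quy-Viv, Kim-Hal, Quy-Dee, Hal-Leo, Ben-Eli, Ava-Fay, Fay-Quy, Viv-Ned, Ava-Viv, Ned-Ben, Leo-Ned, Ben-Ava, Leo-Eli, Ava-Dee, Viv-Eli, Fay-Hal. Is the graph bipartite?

A valid 2-coloring puts {Dee, Kim, Viv, Ben, Fay, Leo} on one side and {Quy, Ned, Eli, Ava, Hal} on the other; every edge crosses between the two sides.

Yes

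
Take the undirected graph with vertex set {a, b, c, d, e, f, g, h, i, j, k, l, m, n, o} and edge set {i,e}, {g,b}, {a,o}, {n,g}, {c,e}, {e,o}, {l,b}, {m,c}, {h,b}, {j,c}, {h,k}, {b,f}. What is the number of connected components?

3

Component: {d}
Component: {a, c, e, i, j, m, o}
Component: {b, f, g, h, k, l, n}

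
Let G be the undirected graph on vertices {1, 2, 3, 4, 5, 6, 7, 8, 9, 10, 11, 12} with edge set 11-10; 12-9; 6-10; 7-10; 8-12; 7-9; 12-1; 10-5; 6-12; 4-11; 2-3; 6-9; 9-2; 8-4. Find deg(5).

Neighbors of 5: 10.

1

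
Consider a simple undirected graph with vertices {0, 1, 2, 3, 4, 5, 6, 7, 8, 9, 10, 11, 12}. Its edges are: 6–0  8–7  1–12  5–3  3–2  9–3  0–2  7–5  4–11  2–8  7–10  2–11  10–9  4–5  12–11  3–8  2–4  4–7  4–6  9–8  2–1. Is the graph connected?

Yes

Starting from 0 and exploring outward reaches every vertex (0, 2, 6, 11, 3, 1, 8, 4, 12, 9, 5, 7, 10); the graph is connected.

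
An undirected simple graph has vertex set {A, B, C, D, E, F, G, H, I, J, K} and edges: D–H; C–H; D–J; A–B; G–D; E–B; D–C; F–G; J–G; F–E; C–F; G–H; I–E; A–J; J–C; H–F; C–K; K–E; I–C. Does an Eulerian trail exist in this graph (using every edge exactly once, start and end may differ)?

Degrees: A:2, B:2, C:6, D:4, E:4, F:4, G:4, H:4, I:2, J:4, K:2
Odd-degree vertices: none (0 total).
The non-isolated vertices are connected and exactly 0 have odd degree, so an Eulerian trail exists.

Yes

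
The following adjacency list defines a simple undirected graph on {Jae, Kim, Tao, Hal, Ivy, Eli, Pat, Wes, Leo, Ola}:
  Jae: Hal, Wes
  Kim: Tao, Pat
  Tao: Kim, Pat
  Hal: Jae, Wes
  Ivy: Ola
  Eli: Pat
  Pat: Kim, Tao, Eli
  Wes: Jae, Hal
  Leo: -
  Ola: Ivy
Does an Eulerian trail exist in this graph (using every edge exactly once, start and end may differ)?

Degrees: Jae:2, Kim:2, Tao:2, Hal:2, Ivy:1, Eli:1, Pat:3, Wes:2, Leo:0, Ola:1
Odd-degree vertices: Ivy, Eli, Pat, Ola (4 total).
With 4 odd-degree vertices (more than two), no single trail can use every edge.

No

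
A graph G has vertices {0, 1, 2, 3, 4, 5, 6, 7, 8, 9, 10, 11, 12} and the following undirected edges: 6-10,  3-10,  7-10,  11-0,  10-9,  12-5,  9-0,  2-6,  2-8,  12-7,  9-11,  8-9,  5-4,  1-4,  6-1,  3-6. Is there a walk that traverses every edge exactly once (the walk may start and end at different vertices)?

Degrees: 0:2, 1:2, 2:2, 3:2, 4:2, 5:2, 6:4, 7:2, 8:2, 9:4, 10:4, 11:2, 12:2
Odd-degree vertices: none (0 total).
The non-isolated vertices are connected and exactly 0 have odd degree, so an Eulerian trail exists.

Yes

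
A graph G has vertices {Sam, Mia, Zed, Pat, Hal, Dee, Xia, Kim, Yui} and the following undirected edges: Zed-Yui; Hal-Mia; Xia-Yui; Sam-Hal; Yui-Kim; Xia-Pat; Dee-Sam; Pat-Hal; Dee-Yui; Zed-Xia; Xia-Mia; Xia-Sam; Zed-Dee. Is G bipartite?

Xia-Zed-Yui-Xia is an odd cycle (length 3), and a bipartite graph can contain only even cycles.

No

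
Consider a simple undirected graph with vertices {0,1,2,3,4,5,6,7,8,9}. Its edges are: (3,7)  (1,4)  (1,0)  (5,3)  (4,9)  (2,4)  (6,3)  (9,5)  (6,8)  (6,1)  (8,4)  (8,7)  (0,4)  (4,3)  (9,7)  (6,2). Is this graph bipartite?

No

The cycle 4-0-1-4 has length 3, which is odd, so the graph is not bipartite.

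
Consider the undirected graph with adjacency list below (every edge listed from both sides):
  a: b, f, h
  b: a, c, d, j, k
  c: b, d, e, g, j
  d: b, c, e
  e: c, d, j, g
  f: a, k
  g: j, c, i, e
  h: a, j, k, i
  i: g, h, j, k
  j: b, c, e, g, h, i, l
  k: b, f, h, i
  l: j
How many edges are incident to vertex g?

Neighbors of g: c, e, i, j.

4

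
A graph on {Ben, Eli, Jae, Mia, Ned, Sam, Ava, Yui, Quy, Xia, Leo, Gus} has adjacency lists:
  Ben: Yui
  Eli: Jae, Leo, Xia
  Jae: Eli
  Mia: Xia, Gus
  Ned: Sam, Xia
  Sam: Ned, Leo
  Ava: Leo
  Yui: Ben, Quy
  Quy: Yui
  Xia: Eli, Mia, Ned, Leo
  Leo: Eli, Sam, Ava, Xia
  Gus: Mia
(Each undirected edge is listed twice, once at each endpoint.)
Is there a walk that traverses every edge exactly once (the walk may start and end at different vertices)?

No

Degrees: Ben:1, Eli:3, Jae:1, Mia:2, Ned:2, Sam:2, Ava:1, Yui:2, Quy:1, Xia:4, Leo:4, Gus:1
Odd-degree vertices: Ben, Eli, Jae, Ava, Quy, Gus (6 total).
An Eulerian trail requires 0 or 2 odd-degree vertices; here there are 6.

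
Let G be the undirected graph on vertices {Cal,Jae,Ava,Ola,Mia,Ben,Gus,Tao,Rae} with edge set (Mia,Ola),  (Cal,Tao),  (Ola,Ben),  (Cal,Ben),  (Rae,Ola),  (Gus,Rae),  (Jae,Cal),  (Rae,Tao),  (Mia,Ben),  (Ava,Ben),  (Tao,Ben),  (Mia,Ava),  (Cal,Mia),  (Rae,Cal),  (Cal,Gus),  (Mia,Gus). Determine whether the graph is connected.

Starting from Cal and exploring outward reaches every vertex (Cal, Mia, Rae, Gus, Jae, Ben, Tao, Ola, Ava); the graph is connected.

Yes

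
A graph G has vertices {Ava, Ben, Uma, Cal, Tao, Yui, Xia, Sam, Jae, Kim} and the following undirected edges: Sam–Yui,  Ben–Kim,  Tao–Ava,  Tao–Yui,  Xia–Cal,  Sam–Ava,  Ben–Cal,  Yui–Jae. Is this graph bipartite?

Yes

Partition the vertices as {Uma, Cal, Tao, Sam, Jae, Kim} vs {Ava, Ben, Yui, Xia}. Each listed edge has one endpoint in each part, so the graph is bipartite.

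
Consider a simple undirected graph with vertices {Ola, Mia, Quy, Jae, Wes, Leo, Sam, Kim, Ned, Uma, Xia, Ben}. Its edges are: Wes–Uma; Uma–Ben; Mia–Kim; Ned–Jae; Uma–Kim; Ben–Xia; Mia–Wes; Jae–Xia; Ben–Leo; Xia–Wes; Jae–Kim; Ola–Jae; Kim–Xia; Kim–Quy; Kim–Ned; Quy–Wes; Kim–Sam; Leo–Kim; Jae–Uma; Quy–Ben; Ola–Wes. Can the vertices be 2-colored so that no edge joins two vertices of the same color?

Kim-Jae-Uma-Kim is an odd cycle (length 3), and a bipartite graph can contain only even cycles.

No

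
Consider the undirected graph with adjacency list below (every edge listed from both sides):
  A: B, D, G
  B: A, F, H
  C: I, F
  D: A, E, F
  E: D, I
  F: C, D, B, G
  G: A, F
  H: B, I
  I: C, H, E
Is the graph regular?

Degrees: A:3, B:3, C:2, D:3, E:2, F:4, G:2, H:2, I:3
Degrees are not all equal (e.g. deg(C)=2 but deg(F)=4); not regular.

No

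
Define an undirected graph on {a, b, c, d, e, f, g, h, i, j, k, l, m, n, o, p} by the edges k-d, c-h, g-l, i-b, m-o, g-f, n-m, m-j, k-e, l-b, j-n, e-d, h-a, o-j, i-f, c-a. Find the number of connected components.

Component: {p}
Component: {a, c, h}
Component: {d, e, k}
Component: {j, m, n, o}
Component: {b, f, g, i, l}

5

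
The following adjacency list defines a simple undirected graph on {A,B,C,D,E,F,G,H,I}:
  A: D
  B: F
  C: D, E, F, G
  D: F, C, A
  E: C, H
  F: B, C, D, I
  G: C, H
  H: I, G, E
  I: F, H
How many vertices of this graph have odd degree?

Degrees: A:1, B:1, C:4, D:3, E:2, F:4, G:2, H:3, I:2
Odd-degree vertices: A, B, D, H.

4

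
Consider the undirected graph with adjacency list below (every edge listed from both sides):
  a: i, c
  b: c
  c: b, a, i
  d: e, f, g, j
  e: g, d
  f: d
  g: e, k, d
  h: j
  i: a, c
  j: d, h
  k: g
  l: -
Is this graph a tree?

The graph has 12 vertices and 11 edges.
It is not connected, so it is not a tree.

No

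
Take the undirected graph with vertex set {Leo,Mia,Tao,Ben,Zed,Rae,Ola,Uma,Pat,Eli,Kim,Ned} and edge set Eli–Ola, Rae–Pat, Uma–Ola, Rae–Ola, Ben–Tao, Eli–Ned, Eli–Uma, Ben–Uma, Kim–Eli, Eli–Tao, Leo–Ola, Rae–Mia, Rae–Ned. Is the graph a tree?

No

The graph has 12 vertices and 13 edges.
It is not connected, so it is not a tree.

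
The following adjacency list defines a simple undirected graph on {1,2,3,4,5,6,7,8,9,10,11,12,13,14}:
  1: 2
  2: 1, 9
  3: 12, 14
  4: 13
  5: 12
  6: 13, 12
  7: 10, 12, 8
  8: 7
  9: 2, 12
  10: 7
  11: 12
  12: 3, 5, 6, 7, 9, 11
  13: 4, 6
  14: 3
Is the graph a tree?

Yes

The graph has 14 vertices and 13 edges.
It is connected with exactly 13 edges, hence acyclic — it is a tree.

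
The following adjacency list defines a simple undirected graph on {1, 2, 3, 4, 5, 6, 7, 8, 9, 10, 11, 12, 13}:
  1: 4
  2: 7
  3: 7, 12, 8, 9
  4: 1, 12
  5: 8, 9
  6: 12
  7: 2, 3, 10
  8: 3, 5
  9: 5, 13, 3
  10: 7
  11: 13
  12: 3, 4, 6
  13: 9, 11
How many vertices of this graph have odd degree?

8

Degrees: 1:1, 2:1, 3:4, 4:2, 5:2, 6:1, 7:3, 8:2, 9:3, 10:1, 11:1, 12:3, 13:2
Odd-degree vertices: 1, 2, 6, 7, 9, 10, 11, 12.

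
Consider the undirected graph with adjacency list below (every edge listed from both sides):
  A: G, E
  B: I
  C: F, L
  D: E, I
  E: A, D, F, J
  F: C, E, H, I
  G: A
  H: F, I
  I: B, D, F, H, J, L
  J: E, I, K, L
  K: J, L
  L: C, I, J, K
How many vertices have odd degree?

2

Degrees: A:2, B:1, C:2, D:2, E:4, F:4, G:1, H:2, I:6, J:4, K:2, L:4
Odd-degree vertices: B, G.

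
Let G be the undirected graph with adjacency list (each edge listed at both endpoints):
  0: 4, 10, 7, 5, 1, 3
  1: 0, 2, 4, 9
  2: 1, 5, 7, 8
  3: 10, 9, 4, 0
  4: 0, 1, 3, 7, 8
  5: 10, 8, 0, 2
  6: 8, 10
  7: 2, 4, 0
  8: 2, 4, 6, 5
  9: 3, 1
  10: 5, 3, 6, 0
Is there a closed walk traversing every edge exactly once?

Degrees: 0:6, 1:4, 2:4, 3:4, 4:5, 5:4, 6:2, 7:3, 8:4, 9:2, 10:4
Vertices with odd degree: 4, 7. An Eulerian circuit requires all degrees even.

No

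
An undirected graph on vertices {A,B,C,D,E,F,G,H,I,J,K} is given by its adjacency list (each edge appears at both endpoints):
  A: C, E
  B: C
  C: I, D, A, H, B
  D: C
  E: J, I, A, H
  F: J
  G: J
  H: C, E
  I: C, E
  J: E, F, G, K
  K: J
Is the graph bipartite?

Yes

A valid 2-coloring puts {C, E, F, G, K} on one side and {A, B, D, H, I, J} on the other; every edge crosses between the two sides.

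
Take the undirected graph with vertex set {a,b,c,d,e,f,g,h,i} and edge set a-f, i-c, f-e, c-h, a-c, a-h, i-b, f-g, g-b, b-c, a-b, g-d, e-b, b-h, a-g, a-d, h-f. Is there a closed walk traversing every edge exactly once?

Yes

Degrees: a:6, b:6, c:4, d:2, e:2, f:4, g:4, h:4, i:2
Every vertex has even degree and the edges form a single connected piece, so an Eulerian circuit exists.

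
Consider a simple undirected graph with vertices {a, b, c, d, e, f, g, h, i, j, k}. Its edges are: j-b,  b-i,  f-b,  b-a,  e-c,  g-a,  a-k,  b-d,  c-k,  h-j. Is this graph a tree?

The graph has 11 vertices and 10 edges.
It is connected with exactly 10 edges, hence acyclic — it is a tree.

Yes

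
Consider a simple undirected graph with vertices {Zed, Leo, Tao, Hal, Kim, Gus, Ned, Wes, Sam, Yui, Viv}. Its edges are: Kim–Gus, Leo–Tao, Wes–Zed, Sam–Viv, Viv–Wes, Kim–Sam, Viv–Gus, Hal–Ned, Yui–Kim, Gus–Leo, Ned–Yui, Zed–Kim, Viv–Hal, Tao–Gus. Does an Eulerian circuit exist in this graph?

Yes

Degrees: Zed:2, Leo:2, Tao:2, Hal:2, Kim:4, Gus:4, Ned:2, Wes:2, Sam:2, Yui:2, Viv:4
All degrees are even and the non-isolated vertices are connected — an Eulerian circuit exists.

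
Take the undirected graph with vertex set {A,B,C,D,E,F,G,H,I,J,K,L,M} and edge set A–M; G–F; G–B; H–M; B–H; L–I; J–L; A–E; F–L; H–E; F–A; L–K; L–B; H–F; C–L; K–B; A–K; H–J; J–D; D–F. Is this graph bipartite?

The cycle L-B-K-L has length 3, which is odd, so the graph is not bipartite.

No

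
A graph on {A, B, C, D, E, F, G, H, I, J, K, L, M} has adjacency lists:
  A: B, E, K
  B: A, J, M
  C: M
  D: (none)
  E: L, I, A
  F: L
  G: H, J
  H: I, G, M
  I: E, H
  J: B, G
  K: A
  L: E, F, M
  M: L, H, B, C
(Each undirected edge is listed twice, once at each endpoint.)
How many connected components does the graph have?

2

Component: {D}
Component: {A, B, C, E, F, G, H, I, J, K, L, M}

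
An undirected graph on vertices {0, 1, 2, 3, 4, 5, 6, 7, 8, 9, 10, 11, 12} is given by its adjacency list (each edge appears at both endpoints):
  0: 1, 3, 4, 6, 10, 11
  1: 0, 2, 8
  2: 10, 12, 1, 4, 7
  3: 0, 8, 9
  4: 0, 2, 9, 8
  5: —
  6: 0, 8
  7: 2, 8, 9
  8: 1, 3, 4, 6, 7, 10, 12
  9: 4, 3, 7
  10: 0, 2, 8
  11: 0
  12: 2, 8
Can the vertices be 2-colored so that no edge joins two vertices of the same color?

A valid 2-coloring puts {1, 3, 4, 5, 6, 7, 10, 11, 12} on one side and {0, 2, 8, 9} on the other; every edge crosses between the two sides.

Yes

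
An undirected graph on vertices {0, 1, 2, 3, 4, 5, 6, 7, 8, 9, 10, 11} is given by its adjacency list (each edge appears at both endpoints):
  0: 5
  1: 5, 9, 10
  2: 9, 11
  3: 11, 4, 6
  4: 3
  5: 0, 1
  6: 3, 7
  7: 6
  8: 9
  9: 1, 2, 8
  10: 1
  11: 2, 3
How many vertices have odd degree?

Degrees: 0:1, 1:3, 2:2, 3:3, 4:1, 5:2, 6:2, 7:1, 8:1, 9:3, 10:1, 11:2
Odd-degree vertices: 0, 1, 3, 4, 7, 8, 9, 10.

8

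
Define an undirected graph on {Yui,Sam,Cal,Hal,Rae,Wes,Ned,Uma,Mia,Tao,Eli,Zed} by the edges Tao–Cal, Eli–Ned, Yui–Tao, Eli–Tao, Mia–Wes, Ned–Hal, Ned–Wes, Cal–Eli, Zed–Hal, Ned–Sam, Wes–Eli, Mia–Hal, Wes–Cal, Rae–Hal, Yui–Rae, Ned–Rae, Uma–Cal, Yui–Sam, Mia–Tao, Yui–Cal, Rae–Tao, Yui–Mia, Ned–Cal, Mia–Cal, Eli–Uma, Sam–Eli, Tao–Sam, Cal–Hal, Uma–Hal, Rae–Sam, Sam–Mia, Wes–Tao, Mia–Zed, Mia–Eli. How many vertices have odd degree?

6

Degrees: Yui:5, Sam:6, Cal:8, Hal:6, Rae:5, Wes:5, Ned:6, Uma:3, Mia:8, Tao:7, Eli:7, Zed:2
Odd-degree vertices: Yui, Rae, Wes, Uma, Tao, Eli.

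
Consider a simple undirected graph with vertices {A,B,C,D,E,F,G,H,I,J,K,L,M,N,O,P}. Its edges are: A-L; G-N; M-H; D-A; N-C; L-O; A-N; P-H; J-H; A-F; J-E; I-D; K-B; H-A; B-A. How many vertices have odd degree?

Degrees: A:6, B:2, C:1, D:2, E:1, F:1, G:1, H:4, I:1, J:2, K:1, L:2, M:1, N:3, O:1, P:1
Odd-degree vertices: C, E, F, G, I, K, M, N, O, P.

10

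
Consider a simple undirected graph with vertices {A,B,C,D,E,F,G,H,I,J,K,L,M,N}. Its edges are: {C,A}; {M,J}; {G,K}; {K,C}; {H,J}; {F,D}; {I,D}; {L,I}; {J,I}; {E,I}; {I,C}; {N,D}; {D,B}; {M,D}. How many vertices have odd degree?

12

Degrees: A:1, B:1, C:3, D:5, E:1, F:1, G:1, H:1, I:5, J:3, K:2, L:1, M:2, N:1
Odd-degree vertices: A, B, C, D, E, F, G, H, I, J, L, N.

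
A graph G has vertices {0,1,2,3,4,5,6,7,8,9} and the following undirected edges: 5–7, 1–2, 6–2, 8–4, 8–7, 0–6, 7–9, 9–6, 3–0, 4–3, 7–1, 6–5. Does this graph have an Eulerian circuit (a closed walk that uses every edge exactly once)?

Yes

Degrees: 0:2, 1:2, 2:2, 3:2, 4:2, 5:2, 6:4, 7:4, 8:2, 9:2
All degrees are even and the non-isolated vertices are connected — an Eulerian circuit exists.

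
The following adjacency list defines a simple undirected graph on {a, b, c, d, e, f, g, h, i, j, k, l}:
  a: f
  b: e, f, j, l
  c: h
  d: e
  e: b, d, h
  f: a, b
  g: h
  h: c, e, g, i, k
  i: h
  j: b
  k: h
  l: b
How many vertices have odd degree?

Degrees: a:1, b:4, c:1, d:1, e:3, f:2, g:1, h:5, i:1, j:1, k:1, l:1
Odd-degree vertices: a, c, d, e, g, h, i, j, k, l.

10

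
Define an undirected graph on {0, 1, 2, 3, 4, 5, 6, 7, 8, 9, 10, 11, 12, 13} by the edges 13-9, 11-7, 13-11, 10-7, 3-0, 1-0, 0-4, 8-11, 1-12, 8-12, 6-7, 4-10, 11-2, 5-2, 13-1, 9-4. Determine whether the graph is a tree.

|V| = 14, |E| = 16.
Connected but with 16 > 13 edges, so it has a cycle and is not a tree.

No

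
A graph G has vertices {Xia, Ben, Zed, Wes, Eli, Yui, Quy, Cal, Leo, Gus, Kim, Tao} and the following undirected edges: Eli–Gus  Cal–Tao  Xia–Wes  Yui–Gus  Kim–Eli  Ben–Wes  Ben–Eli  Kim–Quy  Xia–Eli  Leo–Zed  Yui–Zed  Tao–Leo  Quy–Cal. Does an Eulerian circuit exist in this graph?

Degrees: Xia:2, Ben:2, Zed:2, Wes:2, Eli:4, Yui:2, Quy:2, Cal:2, Leo:2, Gus:2, Kim:2, Tao:2
Every vertex has even degree and the edges form a single connected piece, so an Eulerian circuit exists.

Yes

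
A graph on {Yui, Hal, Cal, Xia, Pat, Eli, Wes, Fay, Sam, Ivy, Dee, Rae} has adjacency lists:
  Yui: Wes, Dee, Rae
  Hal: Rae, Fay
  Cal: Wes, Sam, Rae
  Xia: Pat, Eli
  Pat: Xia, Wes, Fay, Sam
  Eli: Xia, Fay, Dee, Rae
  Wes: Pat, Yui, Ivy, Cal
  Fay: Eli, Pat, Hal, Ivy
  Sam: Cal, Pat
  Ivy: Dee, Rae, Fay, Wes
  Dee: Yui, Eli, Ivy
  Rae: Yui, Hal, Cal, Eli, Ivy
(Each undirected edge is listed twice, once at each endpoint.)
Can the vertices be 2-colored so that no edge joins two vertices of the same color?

Yes

Partition the vertices as {Xia, Wes, Fay, Sam, Dee, Rae} vs {Yui, Hal, Cal, Pat, Eli, Ivy}. Each listed edge has one endpoint in each part, so the graph is bipartite.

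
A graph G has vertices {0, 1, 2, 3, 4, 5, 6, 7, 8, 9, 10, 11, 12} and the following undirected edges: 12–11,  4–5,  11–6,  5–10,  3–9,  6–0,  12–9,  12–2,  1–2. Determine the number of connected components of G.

Component: {7}
Component: {8}
Component: {4, 5, 10}
Component: {0, 1, 2, 3, 6, 9, 11, 12}

4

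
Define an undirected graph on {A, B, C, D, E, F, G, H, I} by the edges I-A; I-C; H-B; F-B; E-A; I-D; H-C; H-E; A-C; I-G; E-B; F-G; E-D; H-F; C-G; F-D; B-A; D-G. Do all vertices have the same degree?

Degrees: A:4, B:4, C:4, D:4, E:4, F:4, G:4, H:4, I:4
All degrees equal 4; the graph is regular.

Yes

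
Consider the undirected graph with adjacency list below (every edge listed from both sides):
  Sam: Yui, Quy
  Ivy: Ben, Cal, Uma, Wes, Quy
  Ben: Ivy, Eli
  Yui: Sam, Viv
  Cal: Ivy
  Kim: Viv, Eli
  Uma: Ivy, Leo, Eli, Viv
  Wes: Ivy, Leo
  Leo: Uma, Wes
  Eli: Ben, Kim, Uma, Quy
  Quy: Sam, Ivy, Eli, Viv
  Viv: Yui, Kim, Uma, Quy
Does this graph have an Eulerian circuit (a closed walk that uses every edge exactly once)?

Degrees: Sam:2, Ivy:5, Ben:2, Yui:2, Cal:1, Kim:2, Uma:4, Wes:2, Leo:2, Eli:4, Quy:4, Viv:4
Vertices with odd degree: Ivy, Cal. An Eulerian circuit requires all degrees even.

No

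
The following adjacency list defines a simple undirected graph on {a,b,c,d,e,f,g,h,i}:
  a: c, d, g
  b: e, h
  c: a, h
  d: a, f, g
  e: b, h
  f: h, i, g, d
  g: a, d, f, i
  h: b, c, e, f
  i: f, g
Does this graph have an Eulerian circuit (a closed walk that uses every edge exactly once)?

Degrees: a:3, b:2, c:2, d:3, e:2, f:4, g:4, h:4, i:2
Vertices with odd degree: a, d. An Eulerian circuit requires all degrees even.

No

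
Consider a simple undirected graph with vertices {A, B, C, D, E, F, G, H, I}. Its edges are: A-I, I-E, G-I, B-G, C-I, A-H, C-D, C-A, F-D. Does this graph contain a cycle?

|V| = 9, |E| = 9, number of components = 1.
One cycle is A-I-C-A.

Yes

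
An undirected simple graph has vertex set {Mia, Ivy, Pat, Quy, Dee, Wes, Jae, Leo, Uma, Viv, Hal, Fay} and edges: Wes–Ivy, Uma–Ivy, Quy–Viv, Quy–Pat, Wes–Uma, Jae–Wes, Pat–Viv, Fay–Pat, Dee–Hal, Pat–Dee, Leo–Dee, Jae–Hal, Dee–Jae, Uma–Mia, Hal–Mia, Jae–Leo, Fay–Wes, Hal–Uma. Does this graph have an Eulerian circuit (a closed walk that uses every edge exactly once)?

Degrees: Mia:2, Ivy:2, Pat:4, Quy:2, Dee:4, Wes:4, Jae:4, Leo:2, Uma:4, Viv:2, Hal:4, Fay:2
All degrees are even and the non-isolated vertices are connected — an Eulerian circuit exists.

Yes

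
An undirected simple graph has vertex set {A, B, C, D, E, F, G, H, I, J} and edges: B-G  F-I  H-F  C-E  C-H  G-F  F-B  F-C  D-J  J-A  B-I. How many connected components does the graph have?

2

Component: {A, D, J}
Component: {B, C, E, F, G, H, I}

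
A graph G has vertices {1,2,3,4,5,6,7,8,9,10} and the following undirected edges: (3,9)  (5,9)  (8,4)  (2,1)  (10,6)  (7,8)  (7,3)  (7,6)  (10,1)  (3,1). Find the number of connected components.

1

Component: {1, 2, 3, 4, 5, 6, 7, 8, 9, 10}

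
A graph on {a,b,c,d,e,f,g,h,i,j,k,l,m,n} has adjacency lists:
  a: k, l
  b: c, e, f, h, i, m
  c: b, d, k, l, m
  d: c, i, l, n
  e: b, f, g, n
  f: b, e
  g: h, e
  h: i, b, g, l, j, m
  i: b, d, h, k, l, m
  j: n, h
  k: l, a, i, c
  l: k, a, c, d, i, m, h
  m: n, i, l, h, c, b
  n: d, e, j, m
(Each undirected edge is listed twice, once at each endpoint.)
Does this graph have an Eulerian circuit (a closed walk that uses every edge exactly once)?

No

Degrees: a:2, b:6, c:5, d:4, e:4, f:2, g:2, h:6, i:6, j:2, k:4, l:7, m:6, n:4
Vertices with odd degree: c, l. An Eulerian circuit requires all degrees even.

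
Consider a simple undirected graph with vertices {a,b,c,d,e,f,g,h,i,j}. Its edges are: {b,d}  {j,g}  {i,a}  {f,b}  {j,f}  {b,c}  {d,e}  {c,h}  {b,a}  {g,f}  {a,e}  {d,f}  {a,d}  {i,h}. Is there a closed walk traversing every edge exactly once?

Degrees: a:4, b:4, c:2, d:4, e:2, f:4, g:2, h:2, i:2, j:2
All degrees are even and the non-isolated vertices are connected — an Eulerian circuit exists.

Yes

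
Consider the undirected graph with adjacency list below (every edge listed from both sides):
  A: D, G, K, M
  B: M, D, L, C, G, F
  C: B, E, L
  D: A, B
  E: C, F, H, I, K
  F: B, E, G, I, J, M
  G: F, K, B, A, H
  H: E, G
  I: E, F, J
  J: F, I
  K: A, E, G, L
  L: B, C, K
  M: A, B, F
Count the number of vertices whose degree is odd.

6

Degrees: A:4, B:6, C:3, D:2, E:5, F:6, G:5, H:2, I:3, J:2, K:4, L:3, M:3
Odd-degree vertices: C, E, G, I, L, M.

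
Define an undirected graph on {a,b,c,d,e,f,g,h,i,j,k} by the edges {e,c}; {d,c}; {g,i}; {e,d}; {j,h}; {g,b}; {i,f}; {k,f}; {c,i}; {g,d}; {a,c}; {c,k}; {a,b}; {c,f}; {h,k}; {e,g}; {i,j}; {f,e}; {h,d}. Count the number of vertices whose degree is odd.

2

Degrees: a:2, b:2, c:6, d:4, e:4, f:4, g:4, h:3, i:4, j:2, k:3
Odd-degree vertices: h, k.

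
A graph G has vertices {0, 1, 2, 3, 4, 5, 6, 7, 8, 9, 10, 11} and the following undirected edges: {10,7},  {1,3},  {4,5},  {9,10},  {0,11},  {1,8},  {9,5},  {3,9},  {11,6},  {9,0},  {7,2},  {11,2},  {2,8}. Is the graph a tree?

The graph has 12 vertices and 13 edges.
A tree on 12 vertices has exactly 11 edges; this graph has 13, so it contains a cycle and is not a tree.

No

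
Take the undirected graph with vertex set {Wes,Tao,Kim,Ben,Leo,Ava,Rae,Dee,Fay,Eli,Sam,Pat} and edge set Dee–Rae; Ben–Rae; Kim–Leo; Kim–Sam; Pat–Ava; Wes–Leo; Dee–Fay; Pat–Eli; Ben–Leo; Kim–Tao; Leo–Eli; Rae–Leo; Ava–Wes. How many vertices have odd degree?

6

Degrees: Wes:2, Tao:1, Kim:3, Ben:2, Leo:5, Ava:2, Rae:3, Dee:2, Fay:1, Eli:2, Sam:1, Pat:2
Odd-degree vertices: Tao, Kim, Leo, Rae, Fay, Sam.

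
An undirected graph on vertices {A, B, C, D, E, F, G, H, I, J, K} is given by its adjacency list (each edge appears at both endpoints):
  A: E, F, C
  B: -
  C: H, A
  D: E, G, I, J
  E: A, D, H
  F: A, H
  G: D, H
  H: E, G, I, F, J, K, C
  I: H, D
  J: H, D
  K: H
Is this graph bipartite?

Partition the vertices as {B, C, E, F, G, I, J, K} vs {A, D, H}. Each listed edge has one endpoint in each part, so the graph is bipartite.

Yes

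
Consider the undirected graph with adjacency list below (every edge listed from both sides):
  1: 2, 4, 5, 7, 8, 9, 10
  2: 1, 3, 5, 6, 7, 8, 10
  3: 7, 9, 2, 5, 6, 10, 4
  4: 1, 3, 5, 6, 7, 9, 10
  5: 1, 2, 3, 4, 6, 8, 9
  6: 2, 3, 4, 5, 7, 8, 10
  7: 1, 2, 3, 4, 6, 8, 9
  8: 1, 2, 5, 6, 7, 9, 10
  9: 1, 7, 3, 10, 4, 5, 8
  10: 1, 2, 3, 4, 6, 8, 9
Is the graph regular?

Degrees: 1:7, 2:7, 3:7, 4:7, 5:7, 6:7, 7:7, 8:7, 9:7, 10:7
Every vertex has degree 7, so the graph is 7-regular.

Yes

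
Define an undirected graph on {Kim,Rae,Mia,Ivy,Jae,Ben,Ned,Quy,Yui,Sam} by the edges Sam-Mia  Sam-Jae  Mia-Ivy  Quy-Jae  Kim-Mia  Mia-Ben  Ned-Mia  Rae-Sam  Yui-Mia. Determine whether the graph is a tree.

Yes

The graph has 10 vertices and 9 edges.
It is connected with exactly 9 edges, hence acyclic — it is a tree.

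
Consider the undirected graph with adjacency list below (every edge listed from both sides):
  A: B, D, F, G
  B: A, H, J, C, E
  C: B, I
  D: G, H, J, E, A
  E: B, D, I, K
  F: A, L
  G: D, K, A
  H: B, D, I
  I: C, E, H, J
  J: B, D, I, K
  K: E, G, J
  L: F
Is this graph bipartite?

No

D-G-A-D is an odd cycle (length 3), and a bipartite graph can contain only even cycles.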